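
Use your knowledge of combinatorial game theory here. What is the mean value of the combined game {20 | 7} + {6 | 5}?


G1 = {20 | 7}, G2 = {6 | 5}
Each is a switch {a | b} with numbers a > b; its mean value is (a + b)/2, and mean value is additive over game sums: m(G1 + G2) = m(G1) + m(G2).
Mean of G1 = (20 + (7))/2 = 27/2 = 27/2
Mean of G2 = (6 + (5))/2 = 11/2 = 11/2
Mean of G1 + G2 = 27/2 + 11/2 = 19

19


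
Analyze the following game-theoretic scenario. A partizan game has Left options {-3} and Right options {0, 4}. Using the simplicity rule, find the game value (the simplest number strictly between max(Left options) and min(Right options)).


Left options: {-3}, max = -3
Right options: {0, 4}, min = 0
All options are numbers and max(Left) < min(Right), so by the simplicity theorem the value is the simplest (earliest-born) number strictly between -3 and 0.
Integers -2 through -1 all lie strictly between -3 and 0.
Among integers, the simplest (lowest birthday = smallest |n|; 0 is born on day 0, +-n on day n) is -1.
No non-integer in the interval can be simpler: if x is a non-integer in the interval, then floor(x) or ceil(x) also lies in the interval (the interval contains an integer), and both are proper prefixes of x's sign expansion, i.e. born earlier. So the game value is -1.
Game value = -1

-1


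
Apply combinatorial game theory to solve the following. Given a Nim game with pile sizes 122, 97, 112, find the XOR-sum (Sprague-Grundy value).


We need the XOR (exclusive or) of all pile sizes.
After XOR-ing pile 1 (size 122): 0 XOR 122 = 122
After XOR-ing pile 2 (size 97): 122 XOR 97 = 27
After XOR-ing pile 3 (size 112): 27 XOR 112 = 107
The Nim-value of this position is 107.

107


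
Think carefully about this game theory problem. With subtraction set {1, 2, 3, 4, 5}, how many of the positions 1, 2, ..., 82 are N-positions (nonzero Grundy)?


Subtraction set S = {1, 2, 3, 4, 5}, so G(n) = n mod 6.
G(n) = 0 when n is a multiple of 6.
Multiples of 6 in [1, 82]: 13
N-positions (nonzero Grundy) = 82 - 13 = 69

69


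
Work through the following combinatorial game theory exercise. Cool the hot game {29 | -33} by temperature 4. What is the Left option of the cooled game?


Original game: {29 | -33} (a switch {a | b} with a > b).
Cooling by t (for t below the temperature (a - b)/2 = 31) taxes each move by t: {a | b} cooled by t is {a - t | b + t}.
Cooling amount: t = 4
Cooled Left option: 29 - 4 = 25
Cooled Right option: -33 + 4 = -29
Cooled game: {25 | -29}
Left option = 25

25


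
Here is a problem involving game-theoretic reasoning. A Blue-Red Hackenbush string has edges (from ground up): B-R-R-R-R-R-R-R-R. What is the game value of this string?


Edges (from ground): B-R-R-R-R-R-R-R-R
By Berlekamp's sign-expansion rule, a Blue-Red Hackenbush stalk has the value of the surreal number whose sign sequence is the edge sequence with B -> + and R -> -.
Sign sequence: +--------
Trace the sign expansion in the surreal number tree, starting from 0:
Edge 1: B (sign +) -> bounds (0, +inf), value = 1
Edge 2: R (sign -) -> bounds (0, 1), value = 1/2
Edge 3: R (sign -) -> bounds (0, 1/2), value = 1/4
Edge 4: R (sign -) -> bounds (0, 1/4), value = 1/8
Edge 5: R (sign -) -> bounds (0, 1/8), value = 1/16
Edge 6: R (sign -) -> bounds (0, 1/16), value = 1/32
Edge 7: R (sign -) -> bounds (0, 1/32), value = 1/64
Edge 8: R (sign -) -> bounds (0, 1/64), value = 1/128
Edge 9: R (sign -) -> bounds (0, 1/128), value = 1/256
Game value = 1/256

1/256


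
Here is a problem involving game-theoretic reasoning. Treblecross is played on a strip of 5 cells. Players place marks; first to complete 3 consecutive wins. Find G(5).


Treblecross: place X on empty cells; 3-in-a-row wins.
Playing within two cells of an existing X lets the opponent win at once, so sensible play treats the cells i-2..i+2 around each X as dead. The player left with no safe cell loses, so this is a normal-play take-away game on strips of safe cells.
Placing X at cell i (0-indexed) of a strip of k safe cells leaves independent strips of sizes max(0, i-2) and max(0, k-i-3). Hence G(k) = mex{ G(max(0,i-2)) XOR G(max(0,k-i-3)) : 0 <= i < k }, with G(0) = 0.
G(1): splits (0,0):0^0=0 -> mex({0}) = 1
G(2): splits (0,0):0^0=0 -> mex({0}) = 1
G(3): splits (0,0):0^0=0 -> mex({0}) = 1
G(4): splits (0,1):0^1=1 (0,0):0^0=0 -> mex({0, 1}) = 2
G(5): splits (0,2):0^1=1 (0,1):0^1=1 (0,0):0^0=0 -> mex({0, 1}) = 2
Therefore G(5) = 2.

2


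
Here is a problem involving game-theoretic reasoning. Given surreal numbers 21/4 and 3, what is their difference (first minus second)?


x = 21/4, y = 3
Converting to common denominator: 4
x = 21/4, y = 12/4
x - y = 21/4 - 3 = 9/4

9/4


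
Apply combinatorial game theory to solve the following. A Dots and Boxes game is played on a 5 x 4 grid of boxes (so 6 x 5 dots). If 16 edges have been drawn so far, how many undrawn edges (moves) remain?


Grid: 5 x 4 boxes, i.e. 6 rows and 5 columns of dots.
Horizontal edges: (rows + 1) * cols = 6 * 4 = 24
Vertical edges: rows * (cols + 1) = 5 * 5 = 25
Total edges: 24 + 25 = 49
Edges drawn: 16
Remaining: 49 - 16 = 33

33


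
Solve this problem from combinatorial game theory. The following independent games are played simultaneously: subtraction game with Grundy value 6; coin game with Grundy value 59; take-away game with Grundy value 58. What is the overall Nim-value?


By the Sprague-Grundy theorem, the Grundy value of a sum of games is the XOR of individual Grundy values.
subtraction game: Grundy value = 6. Running XOR: 0 XOR 6 = 6
coin game: Grundy value = 59. Running XOR: 6 XOR 59 = 61
take-away game: Grundy value = 58. Running XOR: 61 XOR 58 = 7
The combined Grundy value is 7.

7


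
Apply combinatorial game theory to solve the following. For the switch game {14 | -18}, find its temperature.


The game is {14 | -18}, a switch {a | b} with numbers a > b.
Cooling {a | b} by t gives {a - t | b + t}, which stops being hot when a - t = b + t, i.e. at t = (a - b)/2. So the temperature of a switch is (a - b)/2.
Temperature = (Left option - Right option) / 2
= (14 - (-18)) / 2
= 32 / 2
= 16

16


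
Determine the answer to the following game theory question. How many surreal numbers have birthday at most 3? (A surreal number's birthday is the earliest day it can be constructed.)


Day 0: {|} = 0 is born. Count = 1.
Day n: the number of surreal numbers born by day n is 2^(n+1) - 1.
By day 0: 2^1 - 1 = 1
By day 1: 2^2 - 1 = 3
By day 2: 2^3 - 1 = 7
By day 3: 2^4 - 1 = 15
By day 3: 15 surreal numbers.

15


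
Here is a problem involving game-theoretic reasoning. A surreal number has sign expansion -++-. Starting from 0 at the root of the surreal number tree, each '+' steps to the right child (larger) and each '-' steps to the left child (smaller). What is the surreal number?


Sign expansion: -++-
Rule: track bounds (lo, hi), initially (-inf, +inf). On '+', the current value becomes lo and we move to the simplest number in (value, hi): value + 1 if hi = +inf, otherwise the midpoint (value + hi)/2. On '-', the current value becomes hi and we move to value - 1 if lo = -inf, otherwise the midpoint (lo + value)/2.
Start at 0.
Step 1: sign = -, move left. Bounds: (-inf, 0). Value = -1
Step 2: sign = +, move right. Bounds: (-1, 0). Value = -1/2
Step 3: sign = +, move right. Bounds: (-1/2, 0). Value = -1/4
Step 4: sign = -, move left. Bounds: (-1/2, -1/4). Value = -3/8
The surreal number with sign expansion -++- is -3/8.

-3/8


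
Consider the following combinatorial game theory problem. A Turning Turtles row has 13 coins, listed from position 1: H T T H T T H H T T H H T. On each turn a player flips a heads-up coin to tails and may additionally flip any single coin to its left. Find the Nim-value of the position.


Coins: H T T H T T H H T T H H T
Key fact: a single head at position k behaves exactly like a Nim heap of size k (turning it to T and optionally flipping a coin at j < k corresponds to moving the heap from k to j, or to 0), and heads combine as a disjunctive sum (two heads at the same place would cancel, matching j XOR j = 0). So the Nim-value is the XOR of the 1-indexed positions of the heads.
Face-up positions (1-indexed): [1, 4, 7, 8, 11, 12]
XOR 0 with 1: 0 XOR 1 = 1
XOR 1 with 4: 1 XOR 4 = 5
XOR 5 with 7: 5 XOR 7 = 2
XOR 2 with 8: 2 XOR 8 = 10
XOR 10 with 11: 10 XOR 11 = 1
XOR 1 with 12: 1 XOR 12 = 13
Nim-value = 13

13


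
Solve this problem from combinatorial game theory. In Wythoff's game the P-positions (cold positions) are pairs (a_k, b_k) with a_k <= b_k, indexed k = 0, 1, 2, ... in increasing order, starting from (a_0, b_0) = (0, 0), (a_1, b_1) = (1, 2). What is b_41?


By Wythoff's theorem, a_k = floor(k * phi) and b_k = floor(k * phi^2) = a_k + k, where phi = (1 + sqrt(5))/2 is the golden ratio.
phi = (1 + sqrt(5))/2 = 1.618034
phi^2 = phi + 1 = 2.618034
k = 41
k * phi^2 = 41 * 2.618034 = 107.339394
b_41 = floor(k * phi^2) = 107 (check: a_41 + k = 66 + 41 = 107)

107


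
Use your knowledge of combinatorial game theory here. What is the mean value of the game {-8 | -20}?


Game = {-8 | -20}, a switch {a | b} with numbers a > b.
Its thermograph has left wall a - t and right wall b + t, which meet at t = (a - b)/2, where both equal (a + b)/2. So the mast (mean value) is at (a + b)/2.
Mean = (-8 + (-20))/2 = -28/2 = -14

-14


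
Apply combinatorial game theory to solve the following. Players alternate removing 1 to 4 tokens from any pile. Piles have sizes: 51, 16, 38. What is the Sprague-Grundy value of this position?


Subtraction set: {1, 2, 3, 4}
For this subtraction set, G(n) = n mod 5 (period = max + 1 = 5).
Pile 1 (size 51): G(51) = 51 mod 5 = 1
Pile 2 (size 16): G(16) = 16 mod 5 = 1
Pile 3 (size 38): G(38) = 38 mod 5 = 3
Total Grundy value = XOR of all: 1 XOR 1 XOR 3 = 3

3


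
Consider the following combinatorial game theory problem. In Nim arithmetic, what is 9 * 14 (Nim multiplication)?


Nim multiplication is bilinear over XOR: (u XOR v) * w = (u*w) XOR (v*w).
So we split each operand into its bit components and XOR the pairwise Nim products.
9 = 1 + 8 (as XOR of powers of 2).
14 = 2 + 4 + 8 (as XOR of powers of 2).
Using the standard Nim-product table on single bits:
  2*2 = 3,   2*4 = 8,   2*8 = 12,
  4*4 = 6,   4*8 = 11,  8*8 = 13,
and  1*x = x (identity), k*l = l*k (commutative).
Pairwise Nim products:
  1 * 2 = 2
  1 * 4 = 4
  1 * 8 = 8
  8 * 2 = 12
  8 * 4 = 11
  8 * 8 = 13
XOR them: 2 XOR 4 XOR 8 XOR 12 XOR 11 XOR 13 = 4.
Result: 9 * 14 = 4 (in Nim).

4


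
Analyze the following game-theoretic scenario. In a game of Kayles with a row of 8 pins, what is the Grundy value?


Kayles: a move removes 1 or 2 adjacent pins from a contiguous row.
Removing pins from a row of k leaves two independent rows (a, b) with a + b = k - 1 (one pin) or a + b = k - 2 (two pins); an end removal gives a = 0.
By Sprague-Grundy, G(k) = mex{ G(a) XOR G(b) } over all these splits. G(0) = 0.
G(1): splits (0,0):0^0=0 -> mex({0}) = 1
G(2): splits (0,1):0^1=1 (0,0):0^0=0 -> mex({0, 1}) = 2
G(3): splits (0,2):0^2=2 (1,1):1^1=0 (0,1):0^1=1 -> mex({0, 1, 2}) = 3
G(4): splits (0,3):0^3=3 (1,2):1^2=3 (0,2):0^2=2 (1,1):1^1=0 -> mex({0, 2, 3}) = 1
G(5): splits (0,4):0^1=1 (1,3):1^3=2 (2,2):2^2=0 (0,3):0^3=3 (1,2):1^2=3 -> mex({0, 1, 2, 3}) = 4
G(6) = mex({0, 1, 2, 4}) = 3
G(7) = mex({0, 1, 3, 4, 5}) = 2
G(8) = mex({0, 2, 3, 5, 6}) = 1
Therefore G(8) = 1.

1


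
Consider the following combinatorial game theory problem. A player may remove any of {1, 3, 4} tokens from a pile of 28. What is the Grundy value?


The subtraction set is S = {1, 3, 4}.
G(k) = mex{ G(k - s) : s in S, s <= k }. We compute iteratively: G(0) = 0.
G(1) = mex({0}) = 1
G(2) = mex({1}) = 0
G(3) = mex({0}) = 1
G(4) = mex({0, 1}) = 2
G(5) = mex({0, 1, 2}) = 3
G(6) = mex({0, 1, 3}) = 2
G(7) = mex({1, 2}) = 0
G(8) = mex({0, 2, 3}) = 1
G(9) = mex({1, 2, 3}) = 0
G(10) = mex({0, 2}) = 1
Observe that G(7)..G(10) = 0, 1, 0, 1 repeats G(0)..G(3) = 0, 1, 0, 1.
For k >= max(S) = 4, G(k) is determined by the previous 4 values G(k-4)..G(k-1); a window of 4 consecutive values has recurred shifted by 7, so by induction G(k + 7) = G(k) for all k >= 0: the sequence is periodic from the start with period 7.
One period: G(0..6) = 0, 1, 0, 1, 2, 3, 2.
28 mod 7 = 0, so G(28) = G(0) = 0.

0


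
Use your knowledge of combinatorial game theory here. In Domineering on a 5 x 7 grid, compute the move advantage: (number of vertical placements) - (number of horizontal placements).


Board is 5 x 7 (rows x cols).
Left (vertical) placements: (rows-1) * cols = 4 * 7 = 28
Right (horizontal) placements: rows * (cols-1) = 5 * 6 = 30
Advantage = Left - Right = 28 - 30 = -2

-2


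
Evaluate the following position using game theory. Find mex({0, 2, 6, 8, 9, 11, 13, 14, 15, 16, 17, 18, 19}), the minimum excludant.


Set = {0, 2, 6, 8, 9, 11, 13, 14, 15, 16, 17, 18, 19}
0 is in the set.
1 is NOT in the set. This is the mex.
mex = 1

1


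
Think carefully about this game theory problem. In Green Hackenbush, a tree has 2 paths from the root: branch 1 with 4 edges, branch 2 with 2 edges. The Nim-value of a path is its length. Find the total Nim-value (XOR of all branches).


The tree has 2 branches from the ground vertex.
In Green Hackenbush, the Nim-value of a simple path of length k is k.
Branch 1: length 4, Nim-value = 4
Branch 2: length 2, Nim-value = 2
Total Nim-value = XOR of all branch values:
0 XOR 4 = 4
4 XOR 2 = 6
Nim-value of the tree = 6

6


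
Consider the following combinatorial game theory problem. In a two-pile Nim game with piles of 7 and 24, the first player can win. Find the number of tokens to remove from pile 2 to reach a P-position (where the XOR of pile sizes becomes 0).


Piles: 7 and 24
Current XOR: 7 XOR 24 = 31 (non-zero, so this is an N-position).
To make the XOR zero, we need to find a move that balances the piles.
For pile 2 (size 24): target = 24 XOR 31 = 7
We reduce pile 2 from 24 to 7.
Tokens removed: 24 - 7 = 17
Verification: 7 XOR 7 = 0

17


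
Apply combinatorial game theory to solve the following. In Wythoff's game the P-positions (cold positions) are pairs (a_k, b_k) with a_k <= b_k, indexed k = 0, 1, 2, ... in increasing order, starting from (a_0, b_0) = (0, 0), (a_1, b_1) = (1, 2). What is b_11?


By Wythoff's theorem, a_k = floor(k * phi) and b_k = floor(k * phi^2) = a_k + k, where phi = (1 + sqrt(5))/2 is the golden ratio.
phi = (1 + sqrt(5))/2 = 1.618034
phi^2 = phi + 1 = 2.618034
k = 11
k * phi^2 = 11 * 2.618034 = 28.798374
b_11 = floor(k * phi^2) = 28 (check: a_11 + k = 17 + 11 = 28)

28


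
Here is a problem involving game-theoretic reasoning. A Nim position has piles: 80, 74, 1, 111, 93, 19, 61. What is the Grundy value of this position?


We need the XOR (exclusive or) of all pile sizes.
After XOR-ing pile 1 (size 80): 0 XOR 80 = 80
After XOR-ing pile 2 (size 74): 80 XOR 74 = 26
After XOR-ing pile 3 (size 1): 26 XOR 1 = 27
After XOR-ing pile 4 (size 111): 27 XOR 111 = 116
After XOR-ing pile 5 (size 93): 116 XOR 93 = 41
After XOR-ing pile 6 (size 19): 41 XOR 19 = 58
After XOR-ing pile 7 (size 61): 58 XOR 61 = 7
The Nim-value of this position is 7.

7


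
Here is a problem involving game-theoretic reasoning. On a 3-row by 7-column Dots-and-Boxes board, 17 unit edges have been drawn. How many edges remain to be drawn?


Grid: 3 x 7 boxes, i.e. 4 rows and 8 columns of dots.
Horizontal edges: (rows + 1) * cols = 4 * 7 = 28
Vertical edges: rows * (cols + 1) = 3 * 8 = 24
Total edges: 28 + 24 = 52
Edges drawn: 17
Remaining: 52 - 17 = 35

35


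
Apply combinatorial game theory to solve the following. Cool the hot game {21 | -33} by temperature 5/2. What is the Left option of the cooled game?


Original game: {21 | -33} (a switch {a | b} with a > b).
Cooling by t (for t below the temperature (a - b)/2 = 27) taxes each move by t: {a | b} cooled by t is {a - t | b + t}.
Cooling amount: t = 5/2
Cooled Left option: 21 - 5/2 = 37/2
Cooled Right option: -33 + 5/2 = -61/2
Cooled game: {37/2 | -61/2}
Left option = 37/2

37/2


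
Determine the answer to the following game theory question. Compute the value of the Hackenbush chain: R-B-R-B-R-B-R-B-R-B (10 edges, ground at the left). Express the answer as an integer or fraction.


Edges (from ground): R-B-R-B-R-B-R-B-R-B
By Berlekamp's sign-expansion rule, a Blue-Red Hackenbush stalk has the value of the surreal number whose sign sequence is the edge sequence with B -> + and R -> -.
Sign sequence: -+-+-+-+-+
Trace the sign expansion in the surreal number tree, starting from 0:
Edge 1: R (sign -) -> bounds (-inf, 0), value = -1
Edge 2: B (sign +) -> bounds (-1, 0), value = -1/2
Edge 3: R (sign -) -> bounds (-1, -1/2), value = -3/4
Edge 4: B (sign +) -> bounds (-3/4, -1/2), value = -5/8
Edge 5: R (sign -) -> bounds (-3/4, -5/8), value = -11/16
Edge 6: B (sign +) -> bounds (-11/16, -5/8), value = -21/32
Edge 7: R (sign -) -> bounds (-11/16, -21/32), value = -43/64
Edge 8: B (sign +) -> bounds (-43/64, -21/32), value = -85/128
Edge 9: R (sign -) -> bounds (-43/64, -85/128), value = -171/256
Edge 10: B (sign +) -> bounds (-171/256, -85/128), value = -341/512
Game value = -341/512

-341/512


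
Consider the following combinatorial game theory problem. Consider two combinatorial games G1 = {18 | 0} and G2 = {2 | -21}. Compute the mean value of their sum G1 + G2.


G1 = {18 | 0}, G2 = {2 | -21}
Each is a switch {a | b} with numbers a > b; its mean value is (a + b)/2, and mean value is additive over game sums: m(G1 + G2) = m(G1) + m(G2).
Mean of G1 = (18 + (0))/2 = 18/2 = 9
Mean of G2 = (2 + (-21))/2 = -19/2 = -19/2
Mean of G1 + G2 = 9 + -19/2 = -1/2

-1/2


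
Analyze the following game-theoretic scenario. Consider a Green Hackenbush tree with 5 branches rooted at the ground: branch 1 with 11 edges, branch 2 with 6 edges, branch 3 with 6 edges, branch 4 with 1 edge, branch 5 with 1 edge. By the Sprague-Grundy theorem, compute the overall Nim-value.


The tree has 5 branches from the ground vertex.
In Green Hackenbush, the Nim-value of a simple path of length k is k.
Branch 1: length 11, Nim-value = 11
Branch 2: length 6, Nim-value = 6
Branch 3: length 6, Nim-value = 6
Branch 4: length 1, Nim-value = 1
Branch 5: length 1, Nim-value = 1
Total Nim-value = XOR of all branch values:
0 XOR 11 = 11
11 XOR 6 = 13
13 XOR 6 = 11
11 XOR 1 = 10
10 XOR 1 = 11
Nim-value of the tree = 11

11


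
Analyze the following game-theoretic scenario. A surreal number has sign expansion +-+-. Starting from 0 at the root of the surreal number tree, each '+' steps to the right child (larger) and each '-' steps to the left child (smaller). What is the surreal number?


Sign expansion: +-+-
Rule: track bounds (lo, hi), initially (-inf, +inf). On '+', the current value becomes lo and we move to the simplest number in (value, hi): value + 1 if hi = +inf, otherwise the midpoint (value + hi)/2. On '-', the current value becomes hi and we move to value - 1 if lo = -inf, otherwise the midpoint (lo + value)/2.
Start at 0.
Step 1: sign = +, move right. Bounds: (0, +inf). Value = 1
Step 2: sign = -, move left. Bounds: (0, 1). Value = 1/2
Step 3: sign = +, move right. Bounds: (1/2, 1). Value = 3/4
Step 4: sign = -, move left. Bounds: (1/2, 3/4). Value = 5/8
The surreal number with sign expansion +-+- is 5/8.

5/8


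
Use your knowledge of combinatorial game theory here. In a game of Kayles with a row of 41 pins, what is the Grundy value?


Kayles: a move removes 1 or 2 adjacent pins from a contiguous row.
Removing pins from a row of k leaves two independent rows (a, b) with a + b = k - 1 (one pin) or a + b = k - 2 (two pins); an end removal gives a = 0.
By Sprague-Grundy, G(k) = mex{ G(a) XOR G(b) } over all these splits. G(0) = 0.
G(1): splits (0,0):0^0=0 -> mex({0}) = 1
G(2): splits (0,1):0^1=1 (0,0):0^0=0 -> mex({0, 1}) = 2
G(3): splits (0,2):0^2=2 (1,1):1^1=0 (0,1):0^1=1 -> mex({0, 1, 2}) = 3
G(4): splits (0,3):0^3=3 (1,2):1^2=3 (0,2):0^2=2 (1,1):1^1=0 -> mex({0, 2, 3}) = 1
G(5): splits (0,4):0^1=1 (1,3):1^3=2 (2,2):2^2=0 (0,3):0^3=3 (1,2):1^2=3 -> mex({0, 1, 2, 3}) = 4
G(6) = mex({0, 1, 2, 4}) = 3
G(7) = mex({0, 1, 3, 4, 5}) = 2
G(8) = mex({0, 2, 3, 5, 6}) = 1
G(9) = mex({0, 1, 2, 3, 6, 7}) = 4
G(10) = mex({0, 1, 3, 4, 5, 7}) = 2
G(11) = mex({0, 1, 2, 3, 4, 5}) = 6
G(12) = mex({0, 1, 2, 3, 5, 6, 7}) = 4
G(13) = mex({0, 2, 3, 4, 6, 7}) = 1
G(14) = mex({0, 1, 4, 5, 6, 7}) = 2
G(15) = mex({0, 1, 2, 3, 4, 5, 6}) = 7
G(16) = mex({0, 2, 3, 5, 6, 7}) = 1
G(17) = mex({0, 1, 2, 3, 5, 6, 7}) = 4
G(18) = mex({0, 1, 2, 4, 5, 6}) = 3
G(19) = mex({0, 1, 3, 4, 5, 7}) = 2
G(20) = mex({0, 2, 3, 4, 5, 6, 7}) = 1
G(21) = mex({0, 1, 2, 3, 5, 6, 7}) = 4
G(22) = mex({0, 1, 2, 3, 4, 5, 7}) = 6
G(23) = mex({0, 1, 2, 3, 4, 5, 6}) = 7
G(24) = mex({0, 1, 2, 3, 5, 6, 7}) = 4
G(25) = mex({0, 2, 3, 4, 6, 7}) = 1
G(26) = mex({0, 1, 3, 4, 5, 6, 7}) = 2
G(27) = mex({0, 1, 2, 3, 4, 5, 6, 7}) = 8
G(28) = mex({0, 1, 2, 3, 4, 6, 7, 8}) = 5
G(29) = mex({0, 1, 2, 3, 5, 6, 7, 8, 9}) = 4
G(30) = mex({0, 1, 2, 3, 4, 5, 6, 9, 10}) = 7
G(31) = mex({0, 1, 3, 4, 5, 7, 10, 11}) = 2
G(32) = mex({0, 2, 3, 4, 5, 6, 7, 9, 11}) = 1
G(33) = mex({0, 1, 2, 3, 4, 5, 6, 7, 9, 12}) = 8
G(34) = mex({0, 1, 2, 3, 4, 5, 7, 8, 11, 12}) = 6
G(35) = mex({0, 1, 2, 3, 4, 5, 6, 8, 9, 10, 11}) = 7
G(36) = mex({0, 1, 2, 3, 5, 6, 7, 9, 10}) = 4
G(37) = mex({0, 2, 3, 4, 6, 7, 9, 10, 11, 12}) = 1
G(38) = mex({0, 1, 3, 4, 5, 6, 7, 9, 10, 11, 12}) = 2
G(39) = mex({0, 1, 2, 4, 5, 6, 7, 9, 10, 12, 14}) = 3
G(40) = mex({0, 2, 3, 4, 6, 7, 11, 12, 14}) = 1
G(41) = mex({0, 1, 2, 3, 5, 6, 7, 9, 10, 11, 12}) = 4
Therefore G(41) = 4.

4


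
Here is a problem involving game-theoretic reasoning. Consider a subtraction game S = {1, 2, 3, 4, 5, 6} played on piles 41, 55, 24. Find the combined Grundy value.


Subtraction set: {1, 2, 3, 4, 5, 6}
For this subtraction set, G(n) = n mod 7 (period = max + 1 = 7).
Pile 1 (size 41): G(41) = 41 mod 7 = 6
Pile 2 (size 55): G(55) = 55 mod 7 = 6
Pile 3 (size 24): G(24) = 24 mod 7 = 3
Total Grundy value = XOR of all: 6 XOR 6 XOR 3 = 3

3


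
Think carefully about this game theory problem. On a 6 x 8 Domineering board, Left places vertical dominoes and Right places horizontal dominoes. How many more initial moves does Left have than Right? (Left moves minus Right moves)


Board is 6 x 8 (rows x cols).
Left (vertical) placements: (rows-1) * cols = 5 * 8 = 40
Right (horizontal) placements: rows * (cols-1) = 6 * 7 = 42
Advantage = Left - Right = 40 - 42 = -2

-2


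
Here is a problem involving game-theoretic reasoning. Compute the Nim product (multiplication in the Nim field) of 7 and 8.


Nim multiplication is bilinear over XOR: (u XOR v) * w = (u*w) XOR (v*w).
So we split each operand into its bit components and XOR the pairwise Nim products.
7 = 1 + 2 + 4 (as XOR of powers of 2).
8 = 8 (as XOR of powers of 2).
Using the standard Nim-product table on single bits:
  2*2 = 3,   2*4 = 8,   2*8 = 12,
  4*4 = 6,   4*8 = 11,  8*8 = 13,
and  1*x = x (identity), k*l = l*k (commutative).
Pairwise Nim products:
  1 * 8 = 8
  2 * 8 = 12
  4 * 8 = 11
XOR them: 8 XOR 12 XOR 11 = 15.
Result: 7 * 8 = 15 (in Nim).

15


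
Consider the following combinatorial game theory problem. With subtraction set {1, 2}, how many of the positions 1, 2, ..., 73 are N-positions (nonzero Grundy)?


Subtraction set S = {1, 2}, so G(n) = n mod 3.
G(n) = 0 when n is a multiple of 3.
Multiples of 3 in [1, 73]: 24
N-positions (nonzero Grundy) = 73 - 24 = 49

49


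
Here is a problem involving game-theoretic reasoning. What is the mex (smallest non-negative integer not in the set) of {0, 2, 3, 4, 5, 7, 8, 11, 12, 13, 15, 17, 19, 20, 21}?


Set = {0, 2, 3, 4, 5, 7, 8, 11, 12, 13, 15, 17, 19, 20, 21}
0 is in the set.
1 is NOT in the set. This is the mex.
mex = 1

1


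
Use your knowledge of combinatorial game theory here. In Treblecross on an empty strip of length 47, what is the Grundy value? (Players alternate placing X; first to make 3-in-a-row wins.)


Treblecross: place X on empty cells; 3-in-a-row wins.
Playing within two cells of an existing X lets the opponent win at once, so sensible play treats the cells i-2..i+2 around each X as dead. The player left with no safe cell loses, so this is a normal-play take-away game on strips of safe cells.
Placing X at cell i (0-indexed) of a strip of k safe cells leaves independent strips of sizes max(0, i-2) and max(0, k-i-3). Hence G(k) = mex{ G(max(0,i-2)) XOR G(max(0,k-i-3)) : 0 <= i < k }, with G(0) = 0.
G(1): splits (0,0):0^0=0 -> mex({0}) = 1
G(2): splits (0,0):0^0=0 -> mex({0}) = 1
G(3): splits (0,0):0^0=0 -> mex({0}) = 1
G(4): splits (0,1):0^1=1 (0,0):0^0=0 -> mex({0, 1}) = 2
G(5): splits (0,2):0^1=1 (0,1):0^1=1 (0,0):0^0=0 -> mex({0, 1}) = 2
G(6) = mex({1}) = 0
G(7) = mex({0, 1, 2}) = 3
G(8) = mex({0, 1, 2}) = 3
G(9) = mex({0, 2}) = 1
G(10) = mex({0, 2, 3}) = 1
G(11) = mex({0, 3}) = 1
G(12) = mex({1, 3}) = 0
G(13) = mex({0, 1, 2, 3}) = 4
G(14) = mex({0, 1, 2}) = 3
G(15) = mex({0, 1, 2}) = 3
G(16) = mex({0, 1, 2, 4}) = 3
G(17) = mex({0, 1, 3, 4}) = 2
G(18) = mex({0, 1, 3, 4}) = 2
G(19) = mex({0, 1, 3, 5}) = 2
G(20) = mex({0, 1, 2, 3, 5}) = 4
G(21) = mex({0, 1, 2, 3, 5}) = 4
G(22) = mex({1, 2, 6}) = 0
G(23) = mex({0, 1, 2, 3, 4, 6}) = 5
G(24) = mex({0, 1, 2, 3, 4}) = 5
G(25) = mex({0, 1, 3, 4, 7}) = 2
G(26) = mex({0, 1, 3, 4, 5, 7}) = 2
G(27) = mex({0, 1, 3, 5}) = 2
G(28) = mex({0, 1, 2, 5}) = 3
G(29) = mex({0, 1, 2, 4, 5, 6}) = 3
G(30) = mex({1, 2, 4, 6}) = 0
G(31) = mex({0, 1, 2, 3, 4, 6}) = 5
G(32) = mex({1, 2, 3, 4, 7}) = 0
G(33) = mex({0, 3, 7}) = 1
G(34) = mex({0, 2, 3, 5, 7}) = 1
G(35) = mex({0, 2, 3, 5, 6}) = 1
G(36) = mex({0, 1, 2, 5, 6}) = 3
G(37) = mex({0, 1, 2, 4, 5, 6}) = 3
G(38) = mex({0, 1, 2, 4}) = 3
G(39) = mex({0, 1, 2, 3, 4, 7}) = 5
G(40) = mex({0, 1, 2, 3, 4, 5, 7}) = 6
G(41) = mex({0, 1, 2, 3, 5, 7}) = 4
G(42) = mex({0, 1, 2, 3, 5, 6, 7}) = 4
G(43) = mex({0, 2, 3, 5, 6}) = 1
G(44) = mex({1, 2, 3, 4, 5, 6}) = 0
G(45) = mex({0, 1, 2, 3, 4, 6, 7}) = 5
G(46) = mex({0, 1, 2, 3, 4, 7}) = 5
G(47) = mex({0, 1, 2, 3, 4, 5, 7}) = 6
Therefore G(47) = 6.

6


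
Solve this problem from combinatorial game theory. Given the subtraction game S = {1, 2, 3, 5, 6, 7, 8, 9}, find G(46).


The subtraction set is S = {1, 2, 3, 5, 6, 7, 8, 9}.
G(k) = mex{ G(k - s) : s in S, s <= k }. We compute iteratively: G(0) = 0.
G(1) = mex({0}) = 1
G(2) = mex({0, 1}) = 2
G(3) = mex({0, 1, 2}) = 3
G(4) = mex({1, 2, 3}) = 0
G(5) = mex({0, 2, 3}) = 1
G(6) = mex({0, 1, 3}) = 2
G(7) = mex({0, 1, 2}) = 3
G(8) = mex({0, 1, 2, 3}) = 4
G(9) = mex({0, 1, 2, 3, 4}) = 5
G(10) = mex({0, 1, 2, 3, 4, 5}) = 6
G(11) = mex({0, 1, 2, 3, 4, 5, 6}) = 7
G(12) = mex({0, 1, 2, 3, 5, 6, 7}) = 4
G(13) = mex({0, 1, 2, 3, 4, 6, 7}) = 5
G(14) = mex({1, 2, 3, 4, 5, 7}) = 0
G(15) = mex({0, 2, 3, 4, 5, 6}) = 1
G(16) = mex({0, 1, 3, 4, 5, 6, 7}) = 2
G(17) = mex({0, 1, 2, 4, 5, 6, 7}) = 3
G(18) = mex({1, 2, 3, 4, 5, 6, 7}) = 0
G(19) = mex({0, 2, 3, 4, 5, 6, 7}) = 1
G(20) = mex({0, 1, 3, 4, 5, 7}) = 2
G(21) = mex({0, 1, 2, 4, 5}) = 3
G(22) = mex({0, 1, 2, 3, 5}) = 4
Observe that G(14)..G(22) = 0, 1, 2, 3, 0, 1, 2, 3, 4 repeats G(0)..G(8) = 0, 1, 2, 3, 0, 1, 2, 3, 4.
For k >= max(S) = 9, G(k) is determined by the previous 9 values G(k-9)..G(k-1); a window of 9 consecutive values has recurred shifted by 14, so by induction G(k + 14) = G(k) for all k >= 0: the sequence is periodic from the start with period 14.
One period: G(0..13) = 0, 1, 2, 3, 0, 1, 2, 3, 4, 5, 6, 7, 4, 5.
46 mod 14 = 4, so G(46) = G(4) = 0.

0


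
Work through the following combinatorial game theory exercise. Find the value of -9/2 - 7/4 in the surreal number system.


x = -9/2, y = 7/4
Converting to common denominator: 4
x = -18/4, y = 7/4
x - y = -9/2 - 7/4 = -25/4

-25/4


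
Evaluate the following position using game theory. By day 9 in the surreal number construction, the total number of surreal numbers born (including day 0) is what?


Day 0: {|} = 0 is born. Count = 1.
Day n: the number of surreal numbers born by day n is 2^(n+1) - 1.
By day 0: 2^1 - 1 = 1
By day 1: 2^2 - 1 = 3
By day 2: 2^3 - 1 = 7
By day 3: 2^4 - 1 = 15
By day 4: 2^5 - 1 = 31
By day 5: 2^6 - 1 = 63
By day 6: 2^7 - 1 = 127
By day 7: 2^8 - 1 = 255
By day 8: 2^9 - 1 = 511
By day 9: 2^10 - 1 = 1023
By day 9: 1023 surreal numbers.

1023


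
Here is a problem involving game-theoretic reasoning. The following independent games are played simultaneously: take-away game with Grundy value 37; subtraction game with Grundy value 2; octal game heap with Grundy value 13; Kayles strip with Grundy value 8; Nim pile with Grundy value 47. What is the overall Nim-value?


By the Sprague-Grundy theorem, the Grundy value of a sum of games is the XOR of individual Grundy values.
take-away game: Grundy value = 37. Running XOR: 0 XOR 37 = 37
subtraction game: Grundy value = 2. Running XOR: 37 XOR 2 = 39
octal game heap: Grundy value = 13. Running XOR: 39 XOR 13 = 42
Kayles strip: Grundy value = 8. Running XOR: 42 XOR 8 = 34
Nim pile: Grundy value = 47. Running XOR: 34 XOR 47 = 13
The combined Grundy value is 13.

13


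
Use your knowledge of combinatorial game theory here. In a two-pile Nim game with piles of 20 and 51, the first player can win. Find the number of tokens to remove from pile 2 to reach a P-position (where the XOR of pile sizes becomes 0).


Piles: 20 and 51
Current XOR: 20 XOR 51 = 39 (non-zero, so this is an N-position).
To make the XOR zero, we need to find a move that balances the piles.
For pile 2 (size 51): target = 51 XOR 39 = 20
We reduce pile 2 from 51 to 20.
Tokens removed: 51 - 20 = 31
Verification: 20 XOR 20 = 0

31


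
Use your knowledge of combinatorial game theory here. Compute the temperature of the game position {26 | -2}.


The game is {26 | -2}, a switch {a | b} with numbers a > b.
Cooling {a | b} by t gives {a - t | b + t}, which stops being hot when a - t = b + t, i.e. at t = (a - b)/2. So the temperature of a switch is (a - b)/2.
Temperature = (Left option - Right option) / 2
= (26 - (-2)) / 2
= 28 / 2
= 14

14


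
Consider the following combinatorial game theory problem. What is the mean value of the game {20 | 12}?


Game = {20 | 12}, a switch {a | b} with numbers a > b.
Its thermograph has left wall a - t and right wall b + t, which meet at t = (a - b)/2, where both equal (a + b)/2. So the mast (mean value) is at (a + b)/2.
Mean = (20 + (12))/2 = 32/2 = 16

16


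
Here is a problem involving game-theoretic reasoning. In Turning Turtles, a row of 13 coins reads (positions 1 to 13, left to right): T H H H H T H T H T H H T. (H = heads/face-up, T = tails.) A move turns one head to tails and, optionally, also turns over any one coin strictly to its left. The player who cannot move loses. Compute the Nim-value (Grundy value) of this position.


Coins: T H H H H T H T H T H H T
Key fact: a single head at position k behaves exactly like a Nim heap of size k (turning it to T and optionally flipping a coin at j < k corresponds to moving the heap from k to j, or to 0), and heads combine as a disjunctive sum (two heads at the same place would cancel, matching j XOR j = 0). So the Nim-value is the XOR of the 1-indexed positions of the heads.
Face-up positions (1-indexed): [2, 3, 4, 5, 7, 9, 11, 12]
XOR 0 with 2: 0 XOR 2 = 2
XOR 2 with 3: 2 XOR 3 = 1
XOR 1 with 4: 1 XOR 4 = 5
XOR 5 with 5: 5 XOR 5 = 0
XOR 0 with 7: 0 XOR 7 = 7
XOR 7 with 9: 7 XOR 9 = 14
XOR 14 with 11: 14 XOR 11 = 5
XOR 5 with 12: 5 XOR 12 = 9
Nim-value = 9

9


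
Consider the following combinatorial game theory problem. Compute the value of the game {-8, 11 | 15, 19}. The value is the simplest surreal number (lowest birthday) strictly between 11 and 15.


Left options: {-8, 11}, max = 11
Right options: {15, 19}, min = 15
All options are numbers and max(Left) < min(Right), so by the simplicity theorem the value is the simplest (earliest-born) number strictly between 11 and 15.
Integers 12 through 14 all lie strictly between 11 and 15.
Among integers, the simplest (lowest birthday = smallest |n|; 0 is born on day 0, +-n on day n) is 12.
No non-integer in the interval can be simpler: if x is a non-integer in the interval, then floor(x) or ceil(x) also lies in the interval (the interval contains an integer), and both are proper prefixes of x's sign expansion, i.e. born earlier. So the game value is 12.
Game value = 12

12


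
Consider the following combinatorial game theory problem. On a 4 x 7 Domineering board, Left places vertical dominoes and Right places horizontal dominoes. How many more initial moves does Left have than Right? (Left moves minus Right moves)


Board is 4 x 7 (rows x cols).
Left (vertical) placements: (rows-1) * cols = 3 * 7 = 21
Right (horizontal) placements: rows * (cols-1) = 4 * 6 = 24
Advantage = Left - Right = 21 - 24 = -3

-3


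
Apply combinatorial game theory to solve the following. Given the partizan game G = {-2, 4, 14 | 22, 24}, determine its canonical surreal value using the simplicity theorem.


Left options: {-2, 4, 14}, max = 14
Right options: {22, 24}, min = 22
All options are numbers and max(Left) < min(Right), so by the simplicity theorem the value is the simplest (earliest-born) number strictly between 14 and 22.
Integers 15 through 21 all lie strictly between 14 and 22.
Among integers, the simplest (lowest birthday = smallest |n|; 0 is born on day 0, +-n on day n) is 15.
No non-integer in the interval can be simpler: if x is a non-integer in the interval, then floor(x) or ceil(x) also lies in the interval (the interval contains an integer), and both are proper prefixes of x's sign expansion, i.e. born earlier. So the game value is 15.
Game value = 15

15


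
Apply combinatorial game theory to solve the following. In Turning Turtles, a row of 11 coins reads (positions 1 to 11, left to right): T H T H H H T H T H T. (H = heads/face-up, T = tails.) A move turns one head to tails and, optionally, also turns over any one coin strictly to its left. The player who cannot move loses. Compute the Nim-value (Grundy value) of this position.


Coins: T H T H H H T H T H T
Key fact: a single head at position k behaves exactly like a Nim heap of size k (turning it to T and optionally flipping a coin at j < k corresponds to moving the heap from k to j, or to 0), and heads combine as a disjunctive sum (two heads at the same place would cancel, matching j XOR j = 0). So the Nim-value is the XOR of the 1-indexed positions of the heads.
Face-up positions (1-indexed): [2, 4, 5, 6, 8, 10]
XOR 0 with 2: 0 XOR 2 = 2
XOR 2 with 4: 2 XOR 4 = 6
XOR 6 with 5: 6 XOR 5 = 3
XOR 3 with 6: 3 XOR 6 = 5
XOR 5 with 8: 5 XOR 8 = 13
XOR 13 with 10: 13 XOR 10 = 7
Nim-value = 7

7


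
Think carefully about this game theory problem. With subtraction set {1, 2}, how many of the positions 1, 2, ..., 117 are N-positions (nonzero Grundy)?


Subtraction set S = {1, 2}, so G(n) = n mod 3.
G(n) = 0 when n is a multiple of 3.
Multiples of 3 in [1, 117]: 39
N-positions (nonzero Grundy) = 117 - 39 = 78

78


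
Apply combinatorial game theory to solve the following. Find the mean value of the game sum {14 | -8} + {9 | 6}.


G1 = {14 | -8}, G2 = {9 | 6}
Each is a switch {a | b} with numbers a > b; its mean value is (a + b)/2, and mean value is additive over game sums: m(G1 + G2) = m(G1) + m(G2).
Mean of G1 = (14 + (-8))/2 = 6/2 = 3
Mean of G2 = (9 + (6))/2 = 15/2 = 15/2
Mean of G1 + G2 = 3 + 15/2 = 21/2

21/2


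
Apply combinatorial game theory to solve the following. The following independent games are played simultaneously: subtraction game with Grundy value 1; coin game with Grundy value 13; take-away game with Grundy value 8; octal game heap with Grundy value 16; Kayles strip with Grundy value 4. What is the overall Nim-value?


By the Sprague-Grundy theorem, the Grundy value of a sum of games is the XOR of individual Grundy values.
subtraction game: Grundy value = 1. Running XOR: 0 XOR 1 = 1
coin game: Grundy value = 13. Running XOR: 1 XOR 13 = 12
take-away game: Grundy value = 8. Running XOR: 12 XOR 8 = 4
octal game heap: Grundy value = 16. Running XOR: 4 XOR 16 = 20
Kayles strip: Grundy value = 4. Running XOR: 20 XOR 4 = 16
The combined Grundy value is 16.

16


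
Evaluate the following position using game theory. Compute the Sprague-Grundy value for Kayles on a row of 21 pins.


Kayles: a move removes 1 or 2 adjacent pins from a contiguous row.
Removing pins from a row of k leaves two independent rows (a, b) with a + b = k - 1 (one pin) or a + b = k - 2 (two pins); an end removal gives a = 0.
By Sprague-Grundy, G(k) = mex{ G(a) XOR G(b) } over all these splits. G(0) = 0.
G(1): splits (0,0):0^0=0 -> mex({0}) = 1
G(2): splits (0,1):0^1=1 (0,0):0^0=0 -> mex({0, 1}) = 2
G(3): splits (0,2):0^2=2 (1,1):1^1=0 (0,1):0^1=1 -> mex({0, 1, 2}) = 3
G(4): splits (0,3):0^3=3 (1,2):1^2=3 (0,2):0^2=2 (1,1):1^1=0 -> mex({0, 2, 3}) = 1
G(5): splits (0,4):0^1=1 (1,3):1^3=2 (2,2):2^2=0 (0,3):0^3=3 (1,2):1^2=3 -> mex({0, 1, 2, 3}) = 4
G(6) = mex({0, 1, 2, 4}) = 3
G(7) = mex({0, 1, 3, 4, 5}) = 2
G(8) = mex({0, 2, 3, 5, 6}) = 1
G(9) = mex({0, 1, 2, 3, 6, 7}) = 4
G(10) = mex({0, 1, 3, 4, 5, 7}) = 2
G(11) = mex({0, 1, 2, 3, 4, 5}) = 6
G(12) = mex({0, 1, 2, 3, 5, 6, 7}) = 4
G(13) = mex({0, 2, 3, 4, 6, 7}) = 1
G(14) = mex({0, 1, 4, 5, 6, 7}) = 2
G(15) = mex({0, 1, 2, 3, 4, 5, 6}) = 7
G(16) = mex({0, 2, 3, 5, 6, 7}) = 1
G(17) = mex({0, 1, 2, 3, 5, 6, 7}) = 4
G(18) = mex({0, 1, 2, 4, 5, 6}) = 3
G(19) = mex({0, 1, 3, 4, 5, 7}) = 2
G(20) = mex({0, 2, 3, 4, 5, 6, 7}) = 1
G(21) = mex({0, 1, 2, 3, 5, 6, 7}) = 4
Therefore G(21) = 4.

4


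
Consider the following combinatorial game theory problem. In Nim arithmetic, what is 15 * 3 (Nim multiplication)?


Nim multiplication is bilinear over XOR: (u XOR v) * w = (u*w) XOR (v*w).
So we split each operand into its bit components and XOR the pairwise Nim products.
15 = 1 + 2 + 4 + 8 (as XOR of powers of 2).
3 = 1 + 2 (as XOR of powers of 2).
Using the standard Nim-product table on single bits:
  2*2 = 3,   2*4 = 8,   2*8 = 12,
  4*4 = 6,   4*8 = 11,  8*8 = 13,
and  1*x = x (identity), k*l = l*k (commutative).
Pairwise Nim products:
  1 * 1 = 1
  1 * 2 = 2
  2 * 1 = 2
  2 * 2 = 3
  4 * 1 = 4
  4 * 2 = 8
  8 * 1 = 8
  8 * 2 = 12
XOR them: 1 XOR 2 XOR 2 XOR 3 XOR 4 XOR 8 XOR 8 XOR 12 = 10.
Result: 15 * 3 = 10 (in Nim).

10


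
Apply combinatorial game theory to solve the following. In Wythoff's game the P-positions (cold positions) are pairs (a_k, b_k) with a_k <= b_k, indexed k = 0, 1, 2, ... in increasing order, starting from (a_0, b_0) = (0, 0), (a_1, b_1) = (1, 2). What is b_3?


By Wythoff's theorem, a_k = floor(k * phi) and b_k = floor(k * phi^2) = a_k + k, where phi = (1 + sqrt(5))/2 is the golden ratio.
phi = (1 + sqrt(5))/2 = 1.618034
phi^2 = phi + 1 = 2.618034
k = 3
k * phi^2 = 3 * 2.618034 = 7.854102
b_3 = floor(k * phi^2) = 7 (check: a_3 + k = 4 + 3 = 7)

7


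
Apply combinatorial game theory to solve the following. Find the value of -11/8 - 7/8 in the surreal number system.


x = -11/8, y = 7/8
Converting to common denominator: 8
x = -11/8, y = 7/8
x - y = -11/8 - 7/8 = -9/4

-9/4


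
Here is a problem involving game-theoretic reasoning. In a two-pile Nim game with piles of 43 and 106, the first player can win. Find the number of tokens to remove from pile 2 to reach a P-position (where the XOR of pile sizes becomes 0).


Piles: 43 and 106
Current XOR: 43 XOR 106 = 65 (non-zero, so this is an N-position).
To make the XOR zero, we need to find a move that balances the piles.
For pile 2 (size 106): target = 106 XOR 65 = 43
We reduce pile 2 from 106 to 43.
Tokens removed: 106 - 43 = 63
Verification: 43 XOR 43 = 0

63


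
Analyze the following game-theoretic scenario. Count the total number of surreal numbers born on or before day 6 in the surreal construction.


Day 0: {|} = 0 is born. Count = 1.
Day n: the number of surreal numbers born by day n is 2^(n+1) - 1.
By day 0: 2^1 - 1 = 1
By day 1: 2^2 - 1 = 3
By day 2: 2^3 - 1 = 7
By day 3: 2^4 - 1 = 15
By day 4: 2^5 - 1 = 31
By day 5: 2^6 - 1 = 63
By day 6: 2^7 - 1 = 127
By day 6: 127 surreal numbers.

127


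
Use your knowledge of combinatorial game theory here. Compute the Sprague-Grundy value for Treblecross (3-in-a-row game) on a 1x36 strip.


Treblecross: place X on empty cells; 3-in-a-row wins.
Playing within two cells of an existing X lets the opponent win at once, so sensible play treats the cells i-2..i+2 around each X as dead. The player left with no safe cell loses, so this is a normal-play take-away game on strips of safe cells.
Placing X at cell i (0-indexed) of a strip of k safe cells leaves independent strips of sizes max(0, i-2) and max(0, k-i-3). Hence G(k) = mex{ G(max(0,i-2)) XOR G(max(0,k-i-3)) : 0 <= i < k }, with G(0) = 0.
G(1): splits (0,0):0^0=0 -> mex({0}) = 1
G(2): splits (0,0):0^0=0 -> mex({0}) = 1
G(3): splits (0,0):0^0=0 -> mex({0}) = 1
G(4): splits (0,1):0^1=1 (0,0):0^0=0 -> mex({0, 1}) = 2
G(5): splits (0,2):0^1=1 (0,1):0^1=1 (0,0):0^0=0 -> mex({0, 1}) = 2
G(6) = mex({1}) = 0
G(7) = mex({0, 1, 2}) = 3
G(8) = mex({0, 1, 2}) = 3
G(9) = mex({0, 2}) = 1
G(10) = mex({0, 2, 3}) = 1
G(11) = mex({0, 3}) = 1
G(12) = mex({1, 3}) = 0
G(13) = mex({0, 1, 2, 3}) = 4
G(14) = mex({0, 1, 2}) = 3
G(15) = mex({0, 1, 2}) = 3
G(16) = mex({0, 1, 2, 4}) = 3
G(17) = mex({0, 1, 3, 4}) = 2
G(18) = mex({0, 1, 3, 4}) = 2
G(19) = mex({0, 1, 3, 5}) = 2
G(20) = mex({0, 1, 2, 3, 5}) = 4
G(21) = mex({0, 1, 2, 3, 5}) = 4
G(22) = mex({1, 2, 6}) = 0
G(23) = mex({0, 1, 2, 3, 4, 6}) = 5
G(24) = mex({0, 1, 2, 3, 4}) = 5
G(25) = mex({0, 1, 3, 4, 7}) = 2
G(26) = mex({0, 1, 3, 4, 5, 7}) = 2
G(27) = mex({0, 1, 3, 5}) = 2
G(28) = mex({0, 1, 2, 5}) = 3
G(29) = mex({0, 1, 2, 4, 5, 6}) = 3
G(30) = mex({1, 2, 4, 6}) = 0
G(31) = mex({0, 1, 2, 3, 4, 6}) = 5
G(32) = mex({1, 2, 3, 4, 7}) = 0
G(33) = mex({0, 3, 7}) = 1
G(34) = mex({0, 2, 3, 5, 7}) = 1
G(35) = mex({0, 2, 3, 5, 6}) = 1
G(36) = mex({0, 1, 2, 5, 6}) = 3
Therefore G(36) = 3.

3
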